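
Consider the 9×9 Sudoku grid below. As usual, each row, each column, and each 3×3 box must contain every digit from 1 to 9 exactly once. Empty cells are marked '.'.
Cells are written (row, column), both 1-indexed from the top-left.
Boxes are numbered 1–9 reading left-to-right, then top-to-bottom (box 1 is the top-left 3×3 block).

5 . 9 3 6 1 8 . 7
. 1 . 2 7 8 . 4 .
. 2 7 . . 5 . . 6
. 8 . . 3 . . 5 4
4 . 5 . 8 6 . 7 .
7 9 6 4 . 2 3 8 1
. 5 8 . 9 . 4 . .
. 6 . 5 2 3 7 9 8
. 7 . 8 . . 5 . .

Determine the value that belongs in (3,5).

4

Row 3 already contains {2, 5, 6, 7}.
Column 5 already contains {2, 3, 6, 7, 8, 9}.
Its 3×3 block (box 2) already contains {1, 2, 3, 5, 6, 7, 8}.
The only value from 1–9 not eliminated is 4, so (3,5) = 4.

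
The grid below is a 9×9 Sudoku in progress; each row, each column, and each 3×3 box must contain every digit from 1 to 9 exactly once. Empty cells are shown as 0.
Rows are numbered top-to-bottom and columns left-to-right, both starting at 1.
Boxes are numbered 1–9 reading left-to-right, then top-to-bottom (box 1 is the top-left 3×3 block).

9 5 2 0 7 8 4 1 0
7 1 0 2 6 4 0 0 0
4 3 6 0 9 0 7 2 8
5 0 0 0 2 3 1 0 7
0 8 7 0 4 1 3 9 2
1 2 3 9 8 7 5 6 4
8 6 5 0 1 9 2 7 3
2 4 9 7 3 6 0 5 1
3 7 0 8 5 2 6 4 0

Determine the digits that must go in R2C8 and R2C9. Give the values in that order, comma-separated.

For R2C8:
  Row 2 already contains {1, 2, 4, 6, 7}.
  Column 8 already contains {1, 2, 4, 5, 6, 7, 9}.
  Its 3×3 block (box 3) already contains {1, 2, 4, 7, 8}.
  The only value from 1–9 not eliminated is 3, so R2C8 = 3.
For R2C9:
  Consider where 5 can go in row 2.
  R2C3 is out (column 3 already has a 5).
  R2C7 is out (column 7 already has a 5).
  R2C8 is out (column 8 already has a 5).
  So the only cell in row 2 that can hold 5 is R2C9.
  So R2C9 = 5.

3,5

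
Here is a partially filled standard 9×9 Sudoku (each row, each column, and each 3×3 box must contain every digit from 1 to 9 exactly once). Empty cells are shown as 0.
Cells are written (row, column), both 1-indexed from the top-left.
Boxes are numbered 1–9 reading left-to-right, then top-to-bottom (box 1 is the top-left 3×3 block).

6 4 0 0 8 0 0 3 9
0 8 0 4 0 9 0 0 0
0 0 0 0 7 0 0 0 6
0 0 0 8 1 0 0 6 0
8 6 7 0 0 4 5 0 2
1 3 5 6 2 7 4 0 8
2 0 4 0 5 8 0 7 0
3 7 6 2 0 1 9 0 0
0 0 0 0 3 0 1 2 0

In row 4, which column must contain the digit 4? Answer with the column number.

1

Consider where 4 can go in row 4.
(4,2) is out (column 2 already has a 4).
(4,3) is out (column 3 already has a 4).
(4,6) is out (column 6 already has a 4).
(4,7) is out (column 7 already has a 4).
(4,9) is out (box 6 already has a 4).
So the only cell in row 4 that can hold 4 is (4,1).
That is column 1.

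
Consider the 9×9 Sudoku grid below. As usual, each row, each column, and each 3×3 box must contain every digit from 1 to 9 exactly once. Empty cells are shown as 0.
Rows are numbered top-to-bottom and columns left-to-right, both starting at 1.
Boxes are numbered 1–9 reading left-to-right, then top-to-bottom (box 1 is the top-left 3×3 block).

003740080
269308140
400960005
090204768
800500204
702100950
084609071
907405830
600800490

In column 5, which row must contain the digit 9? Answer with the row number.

5

Consider where 9 can go in column 5.
R2C5 is out (row 2 already has a 9). R4C5 is out (row 4 already has a 9). R6C5 is out (row 6 already has a 9). R7C5 is out (row 7 already has a 9). The remaining empty cells in column 5 are similarly blocked.
So the only cell in column 5 that can hold 9 is R5C5.
That is row 5.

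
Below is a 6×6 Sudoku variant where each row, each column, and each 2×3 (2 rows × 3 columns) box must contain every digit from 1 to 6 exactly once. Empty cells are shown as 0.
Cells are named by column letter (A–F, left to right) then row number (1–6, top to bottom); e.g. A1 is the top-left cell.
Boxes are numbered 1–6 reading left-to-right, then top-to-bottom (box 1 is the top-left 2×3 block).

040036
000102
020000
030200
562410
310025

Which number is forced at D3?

Cell D3 itself could take any of {3, 5, 6} by direct elimination.
Consider where 3 can go in column D.
D1 is out (row 1 already has a 3).
D6 is out (row 6 already has a 3).
So the only cell in column D that can hold 3 is D3.
Therefore D3 = 3.

3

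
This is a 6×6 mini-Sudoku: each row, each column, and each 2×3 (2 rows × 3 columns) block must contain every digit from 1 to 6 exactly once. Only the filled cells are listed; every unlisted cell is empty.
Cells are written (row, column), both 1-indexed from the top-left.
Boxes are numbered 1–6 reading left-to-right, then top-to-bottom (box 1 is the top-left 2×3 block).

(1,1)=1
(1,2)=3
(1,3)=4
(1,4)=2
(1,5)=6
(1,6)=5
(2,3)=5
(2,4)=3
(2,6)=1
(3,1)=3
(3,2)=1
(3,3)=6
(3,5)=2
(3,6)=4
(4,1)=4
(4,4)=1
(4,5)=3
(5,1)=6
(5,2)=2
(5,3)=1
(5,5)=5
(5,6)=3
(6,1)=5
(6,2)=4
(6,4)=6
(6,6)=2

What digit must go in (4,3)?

Row 4 already contains {1, 3, 4}.
Column 3 already contains {1, 4, 5, 6}.
Its 2×3 block (box 3) already contains {1, 3, 4, 6}.
The only value from 1–6 not eliminated is 2, so (4,3) = 2.

2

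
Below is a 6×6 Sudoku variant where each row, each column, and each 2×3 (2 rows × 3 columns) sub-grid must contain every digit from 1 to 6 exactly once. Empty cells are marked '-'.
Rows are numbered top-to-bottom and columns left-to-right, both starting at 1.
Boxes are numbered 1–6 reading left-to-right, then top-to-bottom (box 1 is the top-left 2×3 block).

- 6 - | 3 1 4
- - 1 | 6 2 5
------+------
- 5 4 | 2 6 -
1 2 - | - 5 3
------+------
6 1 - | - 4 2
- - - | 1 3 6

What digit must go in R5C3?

Cell R5C3 itself could take any of {3, 5} by direct elimination.
Consider where 3 can go in box 5.
R6C1 is out (row 6 already has a 3).
R6C2 is out (row 6 already has a 3).
R6C3 is out (row 6 already has a 3).
So the only cell in box 5 that can hold 3 is R5C3.
Therefore R5C3 = 3.

3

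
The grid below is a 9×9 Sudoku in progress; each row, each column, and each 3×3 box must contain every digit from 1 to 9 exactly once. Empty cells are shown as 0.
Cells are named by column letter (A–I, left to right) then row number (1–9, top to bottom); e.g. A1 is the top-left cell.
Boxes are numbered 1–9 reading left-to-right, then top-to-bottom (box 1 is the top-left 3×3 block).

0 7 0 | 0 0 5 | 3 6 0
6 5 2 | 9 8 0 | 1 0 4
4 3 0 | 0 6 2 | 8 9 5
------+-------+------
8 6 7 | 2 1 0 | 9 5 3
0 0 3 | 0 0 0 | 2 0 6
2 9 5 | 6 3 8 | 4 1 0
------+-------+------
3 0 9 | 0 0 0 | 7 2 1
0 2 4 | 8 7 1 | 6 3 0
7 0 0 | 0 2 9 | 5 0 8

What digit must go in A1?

9

Cell A1 itself could take any of {1, 9} by direct elimination.
Consider where 9 can go in row 1.
C1 is out (column C already has a 9).
D1 is out (column D already has a 9).
E1 is out (box 2 already has a 9).
I1 is out (box 3 already has a 9).
So the only cell in row 1 that can hold 9 is A1.
Therefore A1 = 9.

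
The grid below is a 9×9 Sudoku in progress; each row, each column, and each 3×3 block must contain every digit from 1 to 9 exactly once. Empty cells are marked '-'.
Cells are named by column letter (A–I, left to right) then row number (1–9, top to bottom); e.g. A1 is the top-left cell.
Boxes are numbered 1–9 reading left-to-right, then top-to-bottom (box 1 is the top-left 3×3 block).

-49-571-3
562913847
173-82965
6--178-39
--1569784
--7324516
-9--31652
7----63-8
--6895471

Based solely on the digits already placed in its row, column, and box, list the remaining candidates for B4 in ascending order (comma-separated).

Row 4 already contains {1, 3, 6, 7, 8, 9}.
Column B already contains {4, 6, 7, 9}.
Its 3×3 block (box 4) already contains {1, 6, 7}.
Removing those from 1–9 leaves {2, 5} as the candidates for B4.

2,5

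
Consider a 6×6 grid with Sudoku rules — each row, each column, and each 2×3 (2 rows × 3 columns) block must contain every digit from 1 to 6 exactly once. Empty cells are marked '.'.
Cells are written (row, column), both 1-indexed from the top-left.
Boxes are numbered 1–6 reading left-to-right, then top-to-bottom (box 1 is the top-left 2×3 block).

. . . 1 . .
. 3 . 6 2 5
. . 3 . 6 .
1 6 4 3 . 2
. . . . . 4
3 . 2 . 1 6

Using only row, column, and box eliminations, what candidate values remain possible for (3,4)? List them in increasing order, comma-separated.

4,5

Row 3 already contains {3, 6}.
Column 4 already contains {1, 3, 6}.
Its 2×3 block (box 4) already contains {2, 3, 6}.
Removing those from 1–6 leaves {4, 5} as the candidates for (3,4).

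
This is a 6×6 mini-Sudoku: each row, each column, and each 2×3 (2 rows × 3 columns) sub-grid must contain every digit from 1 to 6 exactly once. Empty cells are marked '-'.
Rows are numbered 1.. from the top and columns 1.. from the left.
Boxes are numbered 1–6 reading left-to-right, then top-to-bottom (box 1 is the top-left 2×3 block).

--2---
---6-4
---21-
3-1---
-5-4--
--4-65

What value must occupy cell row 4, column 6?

Row 4 already contains {1, 3}.
Column 6 already contains {4, 5}.
Its 2×3 block (box 4) already contains {1, 2}.
The only value from 1–6 not eliminated is 6, so row 4, column 6 = 6.

6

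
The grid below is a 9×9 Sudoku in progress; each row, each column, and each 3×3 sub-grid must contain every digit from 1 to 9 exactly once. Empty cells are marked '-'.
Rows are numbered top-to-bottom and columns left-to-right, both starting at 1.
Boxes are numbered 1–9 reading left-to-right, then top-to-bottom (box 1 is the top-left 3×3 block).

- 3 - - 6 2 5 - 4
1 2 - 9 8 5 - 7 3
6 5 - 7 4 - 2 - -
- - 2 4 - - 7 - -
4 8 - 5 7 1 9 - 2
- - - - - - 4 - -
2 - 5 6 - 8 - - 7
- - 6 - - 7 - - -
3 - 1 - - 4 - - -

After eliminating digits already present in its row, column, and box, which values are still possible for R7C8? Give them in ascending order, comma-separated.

1,3,4,9

Row 7 already contains {2, 5, 6, 7, 8}.
Column 8 already contains {7}.
Its 3×3 block (box 9) already contains {7}.
Removing those from 1–9 leaves {1, 3, 4, 9} as the candidates for R7C8.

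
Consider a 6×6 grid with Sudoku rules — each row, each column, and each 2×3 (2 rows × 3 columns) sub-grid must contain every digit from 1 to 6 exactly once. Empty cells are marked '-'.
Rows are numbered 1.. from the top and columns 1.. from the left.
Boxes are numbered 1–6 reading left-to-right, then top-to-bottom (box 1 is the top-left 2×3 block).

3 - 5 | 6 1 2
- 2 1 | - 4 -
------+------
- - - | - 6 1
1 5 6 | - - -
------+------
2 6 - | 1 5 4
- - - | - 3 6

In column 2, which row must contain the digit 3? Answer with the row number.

Consider where 3 can go in column 2.
row 1, column 2 is out (row 1 already has a 3).
row 6, column 2 is out (row 6 already has a 3).
So the only cell in column 2 that can hold 3 is row 3, column 2.
That is row 3.

3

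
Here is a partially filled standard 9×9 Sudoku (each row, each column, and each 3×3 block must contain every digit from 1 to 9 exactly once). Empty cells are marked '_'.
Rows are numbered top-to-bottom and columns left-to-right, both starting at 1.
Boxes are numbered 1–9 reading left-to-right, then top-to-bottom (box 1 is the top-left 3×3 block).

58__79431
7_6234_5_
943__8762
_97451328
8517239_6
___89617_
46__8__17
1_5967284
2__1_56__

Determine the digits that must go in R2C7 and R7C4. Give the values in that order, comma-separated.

For R2C7:
  Row 2 already contains {2, 3, 4, 5, 6, 7}.
  Column 7 already contains {1, 2, 3, 4, 6, 7, 9}.
  Its 3×3 block (box 3) already contains {1, 2, 3, 4, 5, 6, 7}.
  The only value from 1–9 not eliminated is 8, so R2C7 = 8.
For R7C4:
  Row 7 already contains {1, 4, 6, 7, 8}.
  Column 4 already contains {1, 2, 4, 7, 8, 9}.
  Its 3×3 block (box 8) already contains {1, 5, 6, 7, 8, 9}.
  The only value from 1–9 not eliminated is 3, so R7C4 = 3.

8,3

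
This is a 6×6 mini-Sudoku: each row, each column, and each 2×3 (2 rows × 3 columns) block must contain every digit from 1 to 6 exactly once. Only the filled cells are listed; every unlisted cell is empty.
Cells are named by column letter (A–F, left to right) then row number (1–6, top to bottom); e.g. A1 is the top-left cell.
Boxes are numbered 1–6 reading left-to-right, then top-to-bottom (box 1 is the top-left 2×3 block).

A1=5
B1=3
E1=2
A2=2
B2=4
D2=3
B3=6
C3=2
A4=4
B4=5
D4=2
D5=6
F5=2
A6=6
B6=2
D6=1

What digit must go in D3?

5

Cell D3 itself could take any of {4, 5} by direct elimination.
Consider where 5 can go in column D.
D1 is out (row 1 already has a 5).
So the only cell in column D that can hold 5 is D3.
Therefore D3 = 5.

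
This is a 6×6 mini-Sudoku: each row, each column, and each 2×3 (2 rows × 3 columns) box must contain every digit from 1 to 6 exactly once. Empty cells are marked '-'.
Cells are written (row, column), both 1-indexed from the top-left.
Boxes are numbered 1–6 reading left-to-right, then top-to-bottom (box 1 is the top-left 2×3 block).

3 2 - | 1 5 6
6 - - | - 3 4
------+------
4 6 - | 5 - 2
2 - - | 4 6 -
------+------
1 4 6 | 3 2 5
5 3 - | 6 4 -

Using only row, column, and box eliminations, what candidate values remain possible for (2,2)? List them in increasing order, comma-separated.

1,5

Row 2 already contains {3, 4, 6}.
Column 2 already contains {2, 3, 4, 6}.
Its 2×3 block (box 1) already contains {2, 3, 6}.
Removing those from 1–6 leaves {1, 5} as the candidates for (2,2).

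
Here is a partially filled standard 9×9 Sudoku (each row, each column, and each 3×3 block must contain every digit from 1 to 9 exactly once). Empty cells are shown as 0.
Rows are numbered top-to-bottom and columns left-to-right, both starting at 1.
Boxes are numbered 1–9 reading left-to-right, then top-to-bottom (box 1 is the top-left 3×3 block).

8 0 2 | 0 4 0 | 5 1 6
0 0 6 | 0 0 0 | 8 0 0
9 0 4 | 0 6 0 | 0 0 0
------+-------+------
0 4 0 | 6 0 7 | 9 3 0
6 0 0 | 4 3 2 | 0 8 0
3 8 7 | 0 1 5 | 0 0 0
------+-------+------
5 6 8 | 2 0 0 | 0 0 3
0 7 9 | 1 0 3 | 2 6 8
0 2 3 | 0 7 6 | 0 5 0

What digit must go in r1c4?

Cell r1c4 itself could take any of {3, 7, 9} by direct elimination.
Consider where 7 can go in row 1.
r1c2 is out (column 2 already has a 7).
r1c6 is out (column 6 already has a 7).
So the only cell in row 1 that can hold 7 is r1c4.
Therefore r1c4 = 7.

7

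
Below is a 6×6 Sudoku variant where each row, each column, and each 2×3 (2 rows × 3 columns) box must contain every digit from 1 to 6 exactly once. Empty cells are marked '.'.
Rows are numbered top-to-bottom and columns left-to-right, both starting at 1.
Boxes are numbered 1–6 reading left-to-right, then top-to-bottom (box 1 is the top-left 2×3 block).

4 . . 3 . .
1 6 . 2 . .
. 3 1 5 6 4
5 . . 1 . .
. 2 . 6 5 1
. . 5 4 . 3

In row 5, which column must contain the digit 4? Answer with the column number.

3

Consider where 4 can go in row 5.
R5C1 is out (column 1 already has a 4).
So the only cell in row 5 that can hold 4 is R5C3.
That is column 3.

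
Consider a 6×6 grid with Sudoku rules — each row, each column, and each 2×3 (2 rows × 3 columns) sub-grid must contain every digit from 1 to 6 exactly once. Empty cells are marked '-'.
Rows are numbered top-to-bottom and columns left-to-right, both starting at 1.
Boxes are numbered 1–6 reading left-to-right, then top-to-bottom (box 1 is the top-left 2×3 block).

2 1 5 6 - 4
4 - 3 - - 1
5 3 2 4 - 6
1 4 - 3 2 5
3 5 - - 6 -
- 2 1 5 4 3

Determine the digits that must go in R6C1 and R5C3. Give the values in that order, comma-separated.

For R6C1:
  Row 6 already contains {1, 2, 3, 4, 5}.
  Column 1 already contains {1, 2, 3, 4, 5}.
  Its 2×3 block (box 5) already contains {1, 2, 3, 5}.
  The only value from 1–6 not eliminated is 6, so R6C1 = 6.
For R5C3:
  Row 5 already contains {3, 5, 6}.
  Column 3 already contains {1, 2, 3, 5}.
  Its 2×3 block (box 5) already contains {1, 2, 3, 5}.
  The only value from 1–6 not eliminated is 4, so R5C3 = 4.

6,4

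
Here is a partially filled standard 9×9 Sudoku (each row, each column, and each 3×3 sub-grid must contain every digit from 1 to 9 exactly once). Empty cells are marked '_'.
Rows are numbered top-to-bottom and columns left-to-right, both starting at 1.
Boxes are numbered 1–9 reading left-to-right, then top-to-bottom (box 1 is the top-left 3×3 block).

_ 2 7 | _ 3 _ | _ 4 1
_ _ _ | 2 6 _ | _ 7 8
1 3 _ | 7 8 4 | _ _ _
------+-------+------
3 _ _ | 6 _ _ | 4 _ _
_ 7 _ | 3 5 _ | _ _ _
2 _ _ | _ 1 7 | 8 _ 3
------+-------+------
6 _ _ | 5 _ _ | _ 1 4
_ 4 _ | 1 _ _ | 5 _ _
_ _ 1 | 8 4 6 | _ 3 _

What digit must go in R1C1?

8

Cell R1C1 itself could take any of {5, 8, 9} by direct elimination.
Consider where 8 can go in box 1.
R2C1 is out (row 2 already has a 8).
R2C2 is out (row 2 already has a 8).
R2C3 is out (row 2 already has a 8).
R3C3 is out (row 3 already has a 8).
So the only cell in box 1 that can hold 8 is R1C1.
Therefore R1C1 = 8.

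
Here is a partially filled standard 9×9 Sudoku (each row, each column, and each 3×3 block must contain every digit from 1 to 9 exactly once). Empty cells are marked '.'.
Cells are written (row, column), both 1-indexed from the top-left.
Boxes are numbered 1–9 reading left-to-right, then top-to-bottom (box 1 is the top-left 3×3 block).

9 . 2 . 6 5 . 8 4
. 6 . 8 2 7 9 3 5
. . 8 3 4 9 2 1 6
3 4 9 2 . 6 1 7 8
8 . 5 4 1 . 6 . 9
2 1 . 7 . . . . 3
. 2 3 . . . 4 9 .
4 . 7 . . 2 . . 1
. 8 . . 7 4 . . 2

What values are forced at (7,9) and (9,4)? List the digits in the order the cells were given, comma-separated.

7,9

For (7,9):
  Row 7 already contains {2, 3, 4, 9}.
  Column 9 already contains {1, 2, 3, 4, 5, 6, 8, 9}.
  Its 3×3 block (box 9) already contains {1, 2, 4, 9}.
  The only value from 1–9 not eliminated is 7, so (7,9) = 7.
For (9,4):
  Consider where 9 can go in row 9.
  (9,1) is out (column 1 already has a 9).
  (9,3) is out (column 3 already has a 9).
  (9,7) is out (column 7 already has a 9).
  (9,8) is out (column 8 already has a 9).
  So the only cell in row 9 that can hold 9 is (9,4).
  So (9,4) = 9.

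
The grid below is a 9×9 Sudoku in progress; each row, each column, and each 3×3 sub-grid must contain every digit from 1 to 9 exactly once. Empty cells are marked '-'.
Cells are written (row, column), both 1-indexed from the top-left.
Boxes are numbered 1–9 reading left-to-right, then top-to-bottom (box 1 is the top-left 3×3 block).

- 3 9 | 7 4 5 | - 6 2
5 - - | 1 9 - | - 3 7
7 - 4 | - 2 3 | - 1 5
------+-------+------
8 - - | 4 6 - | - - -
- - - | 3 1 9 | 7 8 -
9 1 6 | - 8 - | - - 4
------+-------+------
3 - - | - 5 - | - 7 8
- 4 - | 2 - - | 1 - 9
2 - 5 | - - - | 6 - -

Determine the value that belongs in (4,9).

Cell (4,9) itself could take any of {1, 3} by direct elimination.
Consider where 1 can go in box 6.
(4,7) is out (column 7 already has a 1).
(4,8) is out (column 8 already has a 1).
(5,9) is out (row 5 already has a 1).
(6,7) is out (row 6 already has a 1).
(6,8) is out (row 6 already has a 1).
So the only cell in box 6 that can hold 1 is (4,9).
Therefore (4,9) = 1.

1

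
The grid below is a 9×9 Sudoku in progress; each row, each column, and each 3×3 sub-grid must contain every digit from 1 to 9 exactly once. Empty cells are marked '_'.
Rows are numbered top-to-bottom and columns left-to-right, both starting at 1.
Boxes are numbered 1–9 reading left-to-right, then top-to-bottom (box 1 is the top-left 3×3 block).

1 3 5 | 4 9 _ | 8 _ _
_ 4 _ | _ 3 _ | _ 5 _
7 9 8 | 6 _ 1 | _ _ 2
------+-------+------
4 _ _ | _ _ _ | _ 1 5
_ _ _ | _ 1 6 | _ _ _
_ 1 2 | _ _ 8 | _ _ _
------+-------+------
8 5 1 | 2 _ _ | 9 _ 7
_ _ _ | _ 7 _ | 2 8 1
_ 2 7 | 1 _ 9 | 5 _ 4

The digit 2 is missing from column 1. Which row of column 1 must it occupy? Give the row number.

2

Consider where 2 can go in column 1.
r5c1 is out (box 4 already has a 2).
r6c1 is out (row 6 already has a 2).
r8c1 is out (row 8 already has a 2).
r9c1 is out (row 9 already has a 2).
So the only cell in column 1 that can hold 2 is r2c1.
That is row 2.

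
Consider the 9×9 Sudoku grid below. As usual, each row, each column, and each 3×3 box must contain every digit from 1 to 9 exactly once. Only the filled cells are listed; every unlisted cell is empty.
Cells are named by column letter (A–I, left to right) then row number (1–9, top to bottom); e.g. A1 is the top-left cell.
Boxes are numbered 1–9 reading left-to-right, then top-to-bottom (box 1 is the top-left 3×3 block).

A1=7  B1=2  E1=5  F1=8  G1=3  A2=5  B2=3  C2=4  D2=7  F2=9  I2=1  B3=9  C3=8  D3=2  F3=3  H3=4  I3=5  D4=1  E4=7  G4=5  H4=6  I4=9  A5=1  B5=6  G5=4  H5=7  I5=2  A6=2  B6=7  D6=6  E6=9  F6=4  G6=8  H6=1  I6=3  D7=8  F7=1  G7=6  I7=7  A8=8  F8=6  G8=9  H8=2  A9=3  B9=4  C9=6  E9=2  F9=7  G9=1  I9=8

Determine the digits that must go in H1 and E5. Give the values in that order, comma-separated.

For H1:
  Row 1 already contains {2, 3, 5, 7, 8}.
  Column H already contains {1, 2, 4, 6, 7}.
  Its 3×3 block (box 3) already contains {1, 3, 4, 5}.
  The only value from 1–9 not eliminated is 9, so H1 = 9.
For E5:
  Consider where 8 can go in column E.
  E2 is out (box 2 already has a 8).
  E3 is out (row 3 already has a 8).
  E7 is out (row 7 already has a 8).
  E8 is out (row 8 already has a 8).
  So the only cell in column E that can hold 8 is E5.
  So E5 = 8.

9,8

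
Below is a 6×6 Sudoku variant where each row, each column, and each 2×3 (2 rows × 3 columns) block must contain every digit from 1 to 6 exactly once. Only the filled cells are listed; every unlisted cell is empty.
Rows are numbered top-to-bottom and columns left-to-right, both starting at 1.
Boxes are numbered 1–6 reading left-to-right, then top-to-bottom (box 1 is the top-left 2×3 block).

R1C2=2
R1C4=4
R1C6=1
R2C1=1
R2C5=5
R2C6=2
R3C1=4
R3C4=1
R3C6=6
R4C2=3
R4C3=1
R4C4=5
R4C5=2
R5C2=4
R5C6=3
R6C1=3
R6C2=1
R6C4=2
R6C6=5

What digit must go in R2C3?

4

Cell R2C3 itself could take any of {3, 4, 6} by direct elimination.
Consider where 4 can go in row 2.
R2C2 is out (column 2 already has a 4).
R2C4 is out (column 4 already has a 4).
So the only cell in row 2 that can hold 4 is R2C3.
Therefore R2C3 = 4.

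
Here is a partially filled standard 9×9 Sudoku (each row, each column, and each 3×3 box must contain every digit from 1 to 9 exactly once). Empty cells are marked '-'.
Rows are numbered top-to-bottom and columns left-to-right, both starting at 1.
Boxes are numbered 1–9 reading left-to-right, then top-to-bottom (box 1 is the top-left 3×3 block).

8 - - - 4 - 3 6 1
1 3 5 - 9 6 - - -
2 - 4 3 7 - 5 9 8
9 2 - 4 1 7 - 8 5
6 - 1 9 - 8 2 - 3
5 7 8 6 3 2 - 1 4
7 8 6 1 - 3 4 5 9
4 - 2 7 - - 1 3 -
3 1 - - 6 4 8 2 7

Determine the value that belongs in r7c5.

2

Row 7 already contains {1, 3, 4, 5, 6, 7, 8, 9}.
Column 5 already contains {1, 3, 4, 6, 7, 9}.
Its 3×3 block (box 8) already contains {1, 3, 4, 6, 7}.
The only value from 1–9 not eliminated is 2, so r7c5 = 2.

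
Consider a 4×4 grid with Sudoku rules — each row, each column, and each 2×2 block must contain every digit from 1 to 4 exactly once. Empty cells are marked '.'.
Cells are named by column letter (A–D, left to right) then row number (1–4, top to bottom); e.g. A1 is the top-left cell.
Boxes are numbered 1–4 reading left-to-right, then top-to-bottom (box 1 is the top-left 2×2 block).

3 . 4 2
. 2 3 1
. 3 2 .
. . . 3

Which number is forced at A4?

Cell A4 itself could take any of {1, 2, 4} by direct elimination.
Consider where 2 can go in box 3.
A3 is out (row 3 already has a 2).
B4 is out (column B already has a 2).
So the only cell in box 3 that can hold 2 is A4.
Therefore A4 = 2.

2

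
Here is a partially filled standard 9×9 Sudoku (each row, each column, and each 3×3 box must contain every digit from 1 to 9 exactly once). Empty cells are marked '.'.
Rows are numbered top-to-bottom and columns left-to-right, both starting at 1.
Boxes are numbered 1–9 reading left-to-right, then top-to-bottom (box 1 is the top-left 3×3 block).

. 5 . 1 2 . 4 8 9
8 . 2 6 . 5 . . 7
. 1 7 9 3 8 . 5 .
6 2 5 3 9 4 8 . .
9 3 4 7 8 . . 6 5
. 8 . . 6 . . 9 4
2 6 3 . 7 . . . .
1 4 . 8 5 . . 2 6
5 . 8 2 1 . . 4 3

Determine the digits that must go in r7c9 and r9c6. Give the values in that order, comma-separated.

For r7c9:
  Consider where 8 can go in row 7.
  r7c4 is out (column 4 already has a 8).
  r7c6 is out (column 6 already has a 8).
  r7c7 is out (column 7 already has a 8).
  r7c8 is out (column 8 already has a 8).
  So the only cell in row 7 that can hold 8 is r7c9.
  So r7c9 = 8.
For r9c6:
  Consider where 6 can go in row 9.
  r9c2 is out (column 2 already has a 6).
  r9c7 is out (box 9 already has a 6).
  So the only cell in row 9 that can hold 6 is r9c6.
  So r9c6 = 6.

8,6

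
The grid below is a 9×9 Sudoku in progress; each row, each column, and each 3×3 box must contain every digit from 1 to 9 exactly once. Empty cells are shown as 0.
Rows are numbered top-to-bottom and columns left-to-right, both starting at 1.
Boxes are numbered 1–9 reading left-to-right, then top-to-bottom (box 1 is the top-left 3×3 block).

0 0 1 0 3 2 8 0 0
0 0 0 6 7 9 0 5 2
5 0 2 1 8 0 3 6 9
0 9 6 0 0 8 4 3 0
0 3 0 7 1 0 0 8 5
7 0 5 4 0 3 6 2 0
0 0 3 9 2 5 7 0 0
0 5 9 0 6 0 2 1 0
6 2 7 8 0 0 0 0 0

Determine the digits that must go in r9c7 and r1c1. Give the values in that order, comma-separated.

5,9

For r9c7:
  Consider where 5 can go in box 9.
  r7c8 is out (row 7 already has a 5).
  r7c9 is out (row 7 already has a 5).
  r8c9 is out (row 8 already has a 5).
  r9c8 is out (column 8 already has a 5).
  r9c9 is out (column 9 already has a 5).
  So the only cell in box 9 that can hold 5 is r9c7.
  So r9c7 = 5.
For r1c1:
  Consider where 9 can go in column 1.
  r2c1 is out (row 2 already has a 9).
  r4c1 is out (row 4 already has a 9).
  r5c1 is out (box 4 already has a 9).
  r7c1 is out (row 7 already has a 9).
  r8c1 is out (row 8 already has a 9).
  So the only cell in column 1 that can hold 9 is r1c1.
  So r1c1 = 9.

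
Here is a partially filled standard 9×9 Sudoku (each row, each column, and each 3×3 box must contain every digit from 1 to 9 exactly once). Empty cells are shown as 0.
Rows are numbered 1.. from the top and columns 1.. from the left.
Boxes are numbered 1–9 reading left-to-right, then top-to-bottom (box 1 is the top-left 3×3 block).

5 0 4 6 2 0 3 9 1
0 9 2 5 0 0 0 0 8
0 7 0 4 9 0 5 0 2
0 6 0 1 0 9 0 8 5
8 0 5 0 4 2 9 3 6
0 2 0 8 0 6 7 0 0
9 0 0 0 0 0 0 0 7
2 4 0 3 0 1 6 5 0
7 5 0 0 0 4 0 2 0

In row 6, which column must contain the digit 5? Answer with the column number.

5

Consider where 5 can go in row 6.
row 6, column 1 is out (column 1 already has a 5).
row 6, column 3 is out (column 3 already has a 5).
row 6, column 8 is out (column 8 already has a 5).
row 6, column 9 is out (column 9 already has a 5).
So the only cell in row 6 that can hold 5 is row 6, column 5.
That is column 5.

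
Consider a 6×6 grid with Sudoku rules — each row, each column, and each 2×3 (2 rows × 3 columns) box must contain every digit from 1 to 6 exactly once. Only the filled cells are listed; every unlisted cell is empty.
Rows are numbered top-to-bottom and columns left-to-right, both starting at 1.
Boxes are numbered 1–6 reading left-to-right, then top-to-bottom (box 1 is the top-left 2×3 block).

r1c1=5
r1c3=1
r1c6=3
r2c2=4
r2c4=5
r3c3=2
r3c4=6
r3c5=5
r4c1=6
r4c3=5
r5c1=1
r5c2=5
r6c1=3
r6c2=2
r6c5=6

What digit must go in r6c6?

Cell r6c6 itself could take any of {1, 4, 5} by direct elimination.
Consider where 5 can go in column 6.
r2c6 is out (row 2 already has a 5).
r3c6 is out (row 3 already has a 5).
r4c6 is out (row 4 already has a 5).
r5c6 is out (row 5 already has a 5).
So the only cell in column 6 that can hold 5 is r6c6.
Therefore r6c6 = 5.

5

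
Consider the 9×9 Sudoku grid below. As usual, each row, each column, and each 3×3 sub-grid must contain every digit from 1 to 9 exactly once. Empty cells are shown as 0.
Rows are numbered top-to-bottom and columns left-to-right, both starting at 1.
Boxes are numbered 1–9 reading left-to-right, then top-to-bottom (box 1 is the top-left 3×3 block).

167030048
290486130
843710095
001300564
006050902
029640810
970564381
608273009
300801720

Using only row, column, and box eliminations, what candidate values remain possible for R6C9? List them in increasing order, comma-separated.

Row 6 already contains {1, 2, 4, 6, 8, 9}.
Column 9 already contains {1, 2, 4, 5, 8, 9}.
Its 3×3 block (box 6) already contains {1, 2, 4, 5, 6, 8, 9}.
Removing those from 1–9 leaves {3, 7} as the candidates for R6C9.

3,7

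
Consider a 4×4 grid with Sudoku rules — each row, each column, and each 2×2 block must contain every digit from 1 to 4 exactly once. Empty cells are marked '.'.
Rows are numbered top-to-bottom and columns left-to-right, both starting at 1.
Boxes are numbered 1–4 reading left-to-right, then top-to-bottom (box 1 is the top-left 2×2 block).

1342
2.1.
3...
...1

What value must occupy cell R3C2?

Cell R3C2 itself could take any of {1, 2, 4} by direct elimination.
Consider where 1 can go in column 2.
R2C2 is out (row 2 already has a 1).
R4C2 is out (row 4 already has a 1).
So the only cell in column 2 that can hold 1 is R3C2.
Therefore R3C2 = 1.

1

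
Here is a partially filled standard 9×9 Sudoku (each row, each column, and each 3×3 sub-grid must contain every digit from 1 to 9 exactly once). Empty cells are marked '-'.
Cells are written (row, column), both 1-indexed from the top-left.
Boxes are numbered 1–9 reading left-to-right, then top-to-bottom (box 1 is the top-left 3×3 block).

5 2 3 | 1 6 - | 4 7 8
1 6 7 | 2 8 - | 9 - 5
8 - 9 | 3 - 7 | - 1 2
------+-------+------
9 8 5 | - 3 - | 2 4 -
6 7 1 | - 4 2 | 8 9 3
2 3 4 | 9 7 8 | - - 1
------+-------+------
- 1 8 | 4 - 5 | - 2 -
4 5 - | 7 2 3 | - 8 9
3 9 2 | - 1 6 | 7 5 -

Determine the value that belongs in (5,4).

Row 5 already contains {1, 2, 3, 4, 6, 7, 8, 9}.
Column 4 already contains {1, 2, 3, 4, 7, 9}.
Its 3×3 block (box 5) already contains {2, 3, 4, 7, 8, 9}.
The only value from 1–9 not eliminated is 5, so (5,4) = 5.

5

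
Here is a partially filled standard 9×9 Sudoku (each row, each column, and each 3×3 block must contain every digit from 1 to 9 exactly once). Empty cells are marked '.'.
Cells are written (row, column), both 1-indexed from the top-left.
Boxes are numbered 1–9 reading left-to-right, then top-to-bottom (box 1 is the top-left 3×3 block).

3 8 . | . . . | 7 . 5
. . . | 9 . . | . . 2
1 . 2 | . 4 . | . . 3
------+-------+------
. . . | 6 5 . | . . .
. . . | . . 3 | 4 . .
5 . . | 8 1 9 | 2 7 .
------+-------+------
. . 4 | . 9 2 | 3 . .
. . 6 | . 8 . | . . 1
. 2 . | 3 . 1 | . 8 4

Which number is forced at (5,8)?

Cell (5,8) itself could take any of {1, 5, 6, 9} by direct elimination.
Consider where 5 can go in row 5.
(5,1) is out (column 1 already has a 5). (5,2) is out (box 4 already has a 5). (5,3) is out (box 4 already has a 5). (5,4) is out (box 5 already has a 5). The remaining empty cells in row 5 are similarly blocked.
So the only cell in row 5 that can hold 5 is (5,8).
Therefore (5,8) = 5.

5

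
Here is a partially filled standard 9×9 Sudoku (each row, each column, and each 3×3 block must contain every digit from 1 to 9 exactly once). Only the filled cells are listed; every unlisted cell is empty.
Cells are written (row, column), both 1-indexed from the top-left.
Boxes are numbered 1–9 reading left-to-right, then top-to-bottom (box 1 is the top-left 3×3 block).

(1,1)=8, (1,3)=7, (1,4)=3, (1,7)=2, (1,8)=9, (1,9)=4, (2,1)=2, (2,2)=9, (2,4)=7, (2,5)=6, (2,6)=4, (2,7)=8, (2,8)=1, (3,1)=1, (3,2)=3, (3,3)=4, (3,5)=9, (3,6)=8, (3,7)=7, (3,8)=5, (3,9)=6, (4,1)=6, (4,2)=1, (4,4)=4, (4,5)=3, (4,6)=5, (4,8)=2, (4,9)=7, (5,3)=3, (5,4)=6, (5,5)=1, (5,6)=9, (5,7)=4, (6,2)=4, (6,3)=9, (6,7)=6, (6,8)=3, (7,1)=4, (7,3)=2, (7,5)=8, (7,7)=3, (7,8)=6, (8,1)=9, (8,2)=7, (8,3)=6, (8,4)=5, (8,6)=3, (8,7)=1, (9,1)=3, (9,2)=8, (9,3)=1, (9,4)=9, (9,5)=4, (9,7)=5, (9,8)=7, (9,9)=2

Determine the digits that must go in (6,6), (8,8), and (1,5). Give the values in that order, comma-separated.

For (6,6):
  Consider where 2 can go in column 6.
  (1,6) is out (row 1 already has a 2).
  (7,6) is out (row 7 already has a 2).
  (9,6) is out (row 9 already has a 2).
  So the only cell in column 6 that can hold 2 is (6,6).
  So (6,6) = 2.
For (8,8):
  Consider where 4 can go in column 8.
  (5,8) is out (row 5 already has a 4).
  So the only cell in column 8 that can hold 4 is (8,8).
  So (8,8) = 4.
For (1,5):
  Row 1 already contains {2, 3, 4, 7, 8, 9}.
  Column 5 already contains {1, 3, 4, 6, 8, 9}.
  Its 3×3 block (box 2) already contains {3, 4, 6, 7, 8, 9}.
  The only value from 1–9 not eliminated is 5, so (1,5) = 5.

2,4,5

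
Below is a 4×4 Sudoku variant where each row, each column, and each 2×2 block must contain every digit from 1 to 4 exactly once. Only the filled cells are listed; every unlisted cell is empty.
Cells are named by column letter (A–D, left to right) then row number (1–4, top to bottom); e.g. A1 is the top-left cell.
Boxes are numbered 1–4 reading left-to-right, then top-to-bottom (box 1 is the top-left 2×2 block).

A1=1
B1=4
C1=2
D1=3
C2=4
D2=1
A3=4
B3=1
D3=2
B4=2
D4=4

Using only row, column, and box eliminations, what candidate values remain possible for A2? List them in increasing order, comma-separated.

Row 2 already contains {1, 4}.
Column A already contains {1, 4}.
Its 2×2 block (box 1) already contains {1, 4}.
Removing those from 1–4 leaves {2, 3} as the candidates for A2.

2,3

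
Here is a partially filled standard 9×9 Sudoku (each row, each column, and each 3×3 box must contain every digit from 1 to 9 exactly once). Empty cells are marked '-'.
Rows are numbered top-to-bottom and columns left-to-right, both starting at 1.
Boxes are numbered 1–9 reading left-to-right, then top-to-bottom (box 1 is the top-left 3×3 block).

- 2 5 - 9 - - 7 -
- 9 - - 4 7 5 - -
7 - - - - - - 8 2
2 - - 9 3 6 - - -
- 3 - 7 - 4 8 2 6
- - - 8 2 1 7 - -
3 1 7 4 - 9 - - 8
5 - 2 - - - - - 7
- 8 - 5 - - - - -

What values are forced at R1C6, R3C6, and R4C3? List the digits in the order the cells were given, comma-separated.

For R1C6:
  Consider where 8 can go in box 2.
  R1C4 is out (column 4 already has a 8).
  R2C4 is out (column 4 already has a 8).
  R3C4 is out (row 3 already has a 8).
  R3C5 is out (row 3 already has a 8).
  R3C6 is out (row 3 already has a 8).
  So the only cell in box 2 that can hold 8 is R1C6.
  So R1C6 = 8.
For R3C6:
  Consider where 5 can go in column 6.
  R1C6 is out (row 1 already has a 5).
  R8C6 is out (row 8 already has a 5).
  R9C6 is out (row 9 already has a 5).
  So the only cell in column 6 that can hold 5 is R3C6.
  So R3C6 = 5.
For R4C3:
  Consider where 8 can go in box 4.
  R4C2 is out (column 2 already has a 8). R5C1 is out (row 5 already has a 8). R5C3 is out (row 5 already has a 8). R6C1 is out (row 6 already has a 8). The remaining empty cells in box 4 are similarly blocked.
  So the only cell in box 4 that can hold 8 is R4C3.
  So R4C3 = 8.

8,5,8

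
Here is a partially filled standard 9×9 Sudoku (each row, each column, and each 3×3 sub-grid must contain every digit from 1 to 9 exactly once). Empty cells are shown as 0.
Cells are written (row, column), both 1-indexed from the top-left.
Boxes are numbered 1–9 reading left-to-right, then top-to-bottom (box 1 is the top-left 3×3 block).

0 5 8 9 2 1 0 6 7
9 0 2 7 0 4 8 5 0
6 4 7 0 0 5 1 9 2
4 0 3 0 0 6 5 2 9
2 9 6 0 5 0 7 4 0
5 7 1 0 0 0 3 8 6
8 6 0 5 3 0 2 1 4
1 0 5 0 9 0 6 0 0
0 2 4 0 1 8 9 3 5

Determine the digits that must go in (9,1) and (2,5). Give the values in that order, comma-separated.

7,6

For (9,1):
  Row 9 already contains {1, 2, 3, 4, 5, 8, 9}.
  Column 1 already contains {1, 2, 4, 5, 6, 8, 9}.
  Its 3×3 block (box 7) already contains {1, 2, 4, 5, 6, 8}.
  The only value from 1–9 not eliminated is 7, so (9,1) = 7.
For (2,5):
  Row 2 already contains {2, 4, 5, 7, 8, 9}.
  Column 5 already contains {1, 2, 3, 5, 9}.
  Its 3×3 block (box 2) already contains {1, 2, 4, 5, 7, 9}.
  The only value from 1–9 not eliminated is 6, so (2,5) = 6.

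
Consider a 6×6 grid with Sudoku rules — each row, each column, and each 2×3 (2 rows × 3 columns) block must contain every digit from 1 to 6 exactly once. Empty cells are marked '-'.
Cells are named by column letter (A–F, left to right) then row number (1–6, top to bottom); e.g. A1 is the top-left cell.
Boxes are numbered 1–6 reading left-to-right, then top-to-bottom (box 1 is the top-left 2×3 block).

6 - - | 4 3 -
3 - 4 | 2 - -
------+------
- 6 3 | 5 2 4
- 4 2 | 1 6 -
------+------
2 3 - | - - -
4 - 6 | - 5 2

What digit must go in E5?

4

Cell E5 itself could take any of {1, 4} by direct elimination.
Consider where 4 can go in box 6.
D5 is out (column D already has a 4).
F5 is out (column F already has a 4).
D6 is out (row 6 already has a 4).
So the only cell in box 6 that can hold 4 is E5.
Therefore E5 = 4.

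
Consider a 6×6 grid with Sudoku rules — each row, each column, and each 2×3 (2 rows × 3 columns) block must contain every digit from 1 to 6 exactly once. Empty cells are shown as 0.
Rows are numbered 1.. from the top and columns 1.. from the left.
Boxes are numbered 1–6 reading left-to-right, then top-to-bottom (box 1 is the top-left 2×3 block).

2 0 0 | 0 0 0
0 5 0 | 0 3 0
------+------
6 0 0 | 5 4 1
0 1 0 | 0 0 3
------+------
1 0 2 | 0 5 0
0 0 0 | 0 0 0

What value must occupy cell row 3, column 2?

2

Cell row 3, column 2 itself could take any of {2, 3} by direct elimination.
Consider where 2 can go in row 3.
row 3, column 3 is out (column 3 already has a 2).
So the only cell in row 3 that can hold 2 is row 3, column 2.
Therefore row 3, column 2 = 2.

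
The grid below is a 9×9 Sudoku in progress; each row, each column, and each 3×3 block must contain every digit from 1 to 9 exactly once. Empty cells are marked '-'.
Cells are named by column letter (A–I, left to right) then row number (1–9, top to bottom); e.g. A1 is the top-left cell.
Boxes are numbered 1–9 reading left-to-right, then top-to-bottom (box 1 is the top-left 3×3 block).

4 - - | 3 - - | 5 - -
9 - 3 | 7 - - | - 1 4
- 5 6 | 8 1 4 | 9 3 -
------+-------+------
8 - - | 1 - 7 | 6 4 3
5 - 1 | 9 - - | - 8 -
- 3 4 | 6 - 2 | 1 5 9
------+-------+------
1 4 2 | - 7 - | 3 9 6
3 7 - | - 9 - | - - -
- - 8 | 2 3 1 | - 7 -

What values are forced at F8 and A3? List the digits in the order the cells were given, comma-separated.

For F8:
  Consider where 6 can go in row 8.
  C8 is out (column C already has a 6).
  D8 is out (column D already has a 6).
  G8 is out (column G already has a 6).
  H8 is out (box 9 already has a 6).
  I8 is out (column I already has a 6).
  So the only cell in row 8 that can hold 6 is F8.
  So F8 = 6.
For A3:
  Consider where 2 can go in column A.
  A6 is out (row 6 already has a 2).
  A9 is out (row 9 already has a 2).
  So the only cell in column A that can hold 2 is A3.
  So A3 = 2.

6,2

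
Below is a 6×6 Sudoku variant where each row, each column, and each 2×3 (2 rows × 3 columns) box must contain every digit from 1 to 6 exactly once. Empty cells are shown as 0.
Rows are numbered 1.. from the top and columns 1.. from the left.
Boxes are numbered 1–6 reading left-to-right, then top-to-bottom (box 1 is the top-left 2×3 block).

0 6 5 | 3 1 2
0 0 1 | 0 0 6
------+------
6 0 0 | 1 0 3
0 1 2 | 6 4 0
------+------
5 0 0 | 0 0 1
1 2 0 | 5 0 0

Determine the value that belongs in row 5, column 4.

2

Cell row 5, column 4 itself could take any of {2, 4} by direct elimination.
Consider where 2 can go in column 4.
row 2, column 4 is out (box 2 already has a 2).
So the only cell in column 4 that can hold 2 is row 5, column 4.
Therefore row 5, column 4 = 2.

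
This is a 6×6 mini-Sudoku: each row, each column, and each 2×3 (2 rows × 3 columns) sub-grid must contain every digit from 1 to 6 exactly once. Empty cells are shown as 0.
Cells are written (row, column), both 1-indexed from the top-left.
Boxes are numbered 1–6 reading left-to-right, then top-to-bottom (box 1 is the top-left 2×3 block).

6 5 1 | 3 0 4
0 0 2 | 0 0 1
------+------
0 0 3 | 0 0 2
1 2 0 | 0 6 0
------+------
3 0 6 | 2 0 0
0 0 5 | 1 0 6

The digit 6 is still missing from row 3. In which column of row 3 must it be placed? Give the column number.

2

Consider where 6 can go in row 3.
(3,1) is out (column 1 already has a 6).
(3,4) is out (box 4 already has a 6).
(3,5) is out (column 5 already has a 6).
So the only cell in row 3 that can hold 6 is (3,2).
That is column 2.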